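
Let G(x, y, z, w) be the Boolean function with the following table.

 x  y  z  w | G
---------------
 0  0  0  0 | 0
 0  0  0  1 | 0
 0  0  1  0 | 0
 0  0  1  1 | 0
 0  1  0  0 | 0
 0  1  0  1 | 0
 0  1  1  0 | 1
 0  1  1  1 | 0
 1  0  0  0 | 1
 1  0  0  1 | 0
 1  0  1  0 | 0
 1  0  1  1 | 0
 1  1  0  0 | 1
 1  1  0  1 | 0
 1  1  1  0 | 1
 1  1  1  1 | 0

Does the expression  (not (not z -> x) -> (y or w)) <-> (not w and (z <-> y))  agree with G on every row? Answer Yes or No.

No

Check the formula against G row by row:
  x=0, y=0, z=0, w=0: formula gives 0, G = 0 ✓
  x=0, y=0, z=0, w=1: formula gives 0, G = 0 ✓
  x=0, y=0, z=1, w=0: formula gives 0, G = 0 ✓
  x=0, y=0, z=1, w=1: formula gives 0, G = 0 ✓
  …
  x=1, y=1, z=0, w=0: formula gives 0, but G = 1 ✗
A single disagreement suffices: at (1,1,0,0) they differ, so the formula does not compute G.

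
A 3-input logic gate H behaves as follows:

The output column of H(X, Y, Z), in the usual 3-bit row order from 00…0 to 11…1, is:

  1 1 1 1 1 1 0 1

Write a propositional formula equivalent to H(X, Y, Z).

H(X, Y, Z) = NOT ((X AND Y) AND NOT Z)

H is 0 on exactly one input, (1,1,0), whose minterm is X·Y·¬Z. So H is the negation of that single conjunction.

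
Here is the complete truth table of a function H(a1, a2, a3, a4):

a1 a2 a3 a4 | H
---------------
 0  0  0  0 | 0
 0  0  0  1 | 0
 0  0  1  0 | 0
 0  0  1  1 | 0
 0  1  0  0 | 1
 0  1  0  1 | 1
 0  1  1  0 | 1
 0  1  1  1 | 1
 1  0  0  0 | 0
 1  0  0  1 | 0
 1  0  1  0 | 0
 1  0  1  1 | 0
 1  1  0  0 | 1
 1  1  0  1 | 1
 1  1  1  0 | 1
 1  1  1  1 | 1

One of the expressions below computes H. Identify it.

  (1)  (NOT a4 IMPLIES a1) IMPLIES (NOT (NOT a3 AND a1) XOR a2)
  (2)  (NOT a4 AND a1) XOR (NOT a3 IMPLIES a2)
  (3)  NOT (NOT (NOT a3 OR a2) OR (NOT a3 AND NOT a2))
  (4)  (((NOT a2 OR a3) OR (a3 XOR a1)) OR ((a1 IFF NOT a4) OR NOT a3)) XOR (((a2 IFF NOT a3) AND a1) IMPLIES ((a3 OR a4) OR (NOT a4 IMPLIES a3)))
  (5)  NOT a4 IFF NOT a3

(1) disagrees with H on (0,0,0,0) (formula → 1, table → 0); rule it out.
(2) disagrees with H on (0,0,1,0) (formula → 1, table → 0); rule it out.
(4) disagrees with H on (0,1,0,0) (formula → 0, table → 1); rule it out.
(5) disagrees with H on (0,0,0,0) (formula → 1, table → 0); rule it out.
(3) is the remaining candidate, and it agrees with H on all 16 inputs.

3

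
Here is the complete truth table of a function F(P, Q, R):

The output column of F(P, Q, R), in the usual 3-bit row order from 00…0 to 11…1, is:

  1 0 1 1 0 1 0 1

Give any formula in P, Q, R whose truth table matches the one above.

The 0-rows are (0,0,1), (1,0,0), (1,1,0). Take each as a conjunction (¬P·¬Q·R, P·¬Q·¬R, P·Q·¬R), form their disjunction, and complement — that gives a formula that is 1 everywhere F is.

F(P, Q, R) = not ((((not P and not Q) and R) or ((P and not Q) and not R)) or ((P and Q) and not R))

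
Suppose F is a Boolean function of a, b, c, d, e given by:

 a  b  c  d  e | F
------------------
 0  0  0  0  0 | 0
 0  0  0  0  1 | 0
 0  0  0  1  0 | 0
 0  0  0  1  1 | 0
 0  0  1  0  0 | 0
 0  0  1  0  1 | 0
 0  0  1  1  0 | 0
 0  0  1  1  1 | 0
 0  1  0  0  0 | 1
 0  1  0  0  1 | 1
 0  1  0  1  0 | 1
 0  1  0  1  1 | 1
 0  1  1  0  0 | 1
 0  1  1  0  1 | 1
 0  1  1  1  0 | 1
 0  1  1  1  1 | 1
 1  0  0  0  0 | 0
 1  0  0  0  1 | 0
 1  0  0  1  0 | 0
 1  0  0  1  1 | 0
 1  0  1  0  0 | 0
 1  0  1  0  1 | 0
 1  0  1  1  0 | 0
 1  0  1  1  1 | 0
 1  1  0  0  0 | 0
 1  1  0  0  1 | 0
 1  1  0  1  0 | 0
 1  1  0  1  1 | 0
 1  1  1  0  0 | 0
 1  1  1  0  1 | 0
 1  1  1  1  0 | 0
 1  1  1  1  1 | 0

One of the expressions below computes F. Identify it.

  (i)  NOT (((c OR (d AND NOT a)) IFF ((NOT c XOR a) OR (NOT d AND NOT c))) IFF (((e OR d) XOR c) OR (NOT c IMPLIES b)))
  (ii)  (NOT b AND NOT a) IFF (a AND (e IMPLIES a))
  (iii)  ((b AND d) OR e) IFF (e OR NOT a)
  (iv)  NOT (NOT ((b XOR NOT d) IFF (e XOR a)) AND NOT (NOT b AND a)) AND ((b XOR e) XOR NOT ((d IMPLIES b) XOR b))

ii

(i): at (0,0,0,0,1) it gives 1, but F = 0 — eliminated.
(iii): at (0,0,0,0,1) it gives 1, but F = 0 — eliminated.
(iv): at (0,0,0,0,1) it gives 1, but F = 0 — eliminated.
(ii) is the remaining candidate, and it agrees with F on all 32 inputs.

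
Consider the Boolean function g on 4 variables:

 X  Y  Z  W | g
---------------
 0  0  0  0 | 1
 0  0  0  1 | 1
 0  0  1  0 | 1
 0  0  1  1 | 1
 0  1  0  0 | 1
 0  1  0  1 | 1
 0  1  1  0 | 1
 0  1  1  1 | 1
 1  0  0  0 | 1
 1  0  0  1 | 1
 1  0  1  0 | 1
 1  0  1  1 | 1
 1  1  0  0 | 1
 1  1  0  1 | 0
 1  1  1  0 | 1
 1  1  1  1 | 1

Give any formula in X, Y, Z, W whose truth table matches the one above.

Only row (1,1,0,1) gives 0. So g is 1 everywhere except there — the complement of the minterm X·Y·¬Z·W.

g(X, Y, Z, W) = ¬(((X ∧ Y) ∧ ¬Z) ∧ W)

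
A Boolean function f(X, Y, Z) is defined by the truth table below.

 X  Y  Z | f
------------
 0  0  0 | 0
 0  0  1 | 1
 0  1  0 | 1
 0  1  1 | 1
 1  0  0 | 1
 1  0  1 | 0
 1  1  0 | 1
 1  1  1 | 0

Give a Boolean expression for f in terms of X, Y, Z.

There are just 3 zero rows: (0,0,0), (1,0,1), (1,1,1). Their minterms are ¬X·¬Y·¬Z, X·¬Y·Z, X·Y·Z; the OR of those covers precisely the 0-outputs, and negating it yields f.

f(X, Y, Z) = ~((((~X & ~Y) & ~Z) | ((X & ~Y) & Z)) | ((X & Y) & Z))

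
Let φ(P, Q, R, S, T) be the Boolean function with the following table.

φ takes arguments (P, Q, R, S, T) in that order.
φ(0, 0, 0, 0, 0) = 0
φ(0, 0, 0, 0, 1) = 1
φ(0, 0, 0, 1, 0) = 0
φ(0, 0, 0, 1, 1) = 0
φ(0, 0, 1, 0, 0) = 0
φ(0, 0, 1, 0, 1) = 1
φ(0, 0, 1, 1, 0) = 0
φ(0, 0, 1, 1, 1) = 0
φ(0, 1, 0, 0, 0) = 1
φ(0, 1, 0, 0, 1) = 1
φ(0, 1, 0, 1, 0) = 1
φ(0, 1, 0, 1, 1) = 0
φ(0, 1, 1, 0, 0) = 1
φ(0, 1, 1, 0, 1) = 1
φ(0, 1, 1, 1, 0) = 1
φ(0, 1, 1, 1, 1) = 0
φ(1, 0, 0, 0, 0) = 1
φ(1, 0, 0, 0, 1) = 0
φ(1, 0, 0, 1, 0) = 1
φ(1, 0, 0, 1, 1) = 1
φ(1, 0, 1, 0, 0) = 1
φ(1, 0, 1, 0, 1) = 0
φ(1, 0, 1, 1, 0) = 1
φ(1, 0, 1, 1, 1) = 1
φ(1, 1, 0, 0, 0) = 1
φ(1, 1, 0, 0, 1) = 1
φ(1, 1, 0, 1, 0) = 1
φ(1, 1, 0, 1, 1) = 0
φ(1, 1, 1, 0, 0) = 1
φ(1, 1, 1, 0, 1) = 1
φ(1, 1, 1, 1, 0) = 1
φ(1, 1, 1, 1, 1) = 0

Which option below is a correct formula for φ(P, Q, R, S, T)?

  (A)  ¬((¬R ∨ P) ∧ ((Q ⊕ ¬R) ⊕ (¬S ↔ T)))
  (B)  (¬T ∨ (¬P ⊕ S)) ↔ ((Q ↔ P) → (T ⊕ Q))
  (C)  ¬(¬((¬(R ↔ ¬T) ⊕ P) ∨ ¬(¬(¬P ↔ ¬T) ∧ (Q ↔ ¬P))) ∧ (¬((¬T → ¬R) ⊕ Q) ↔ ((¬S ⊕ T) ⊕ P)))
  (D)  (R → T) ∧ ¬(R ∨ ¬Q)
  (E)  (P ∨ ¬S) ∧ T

(A): at (0,0,0,1,0) it gives 1, but φ = 0 — eliminated.
(C): at (0,0,0,0,0) it gives 1, but φ = 0 — eliminated.
(D): at (0,0,0,0,1) it gives 0, but φ = 1 — eliminated.
(E): at (0,1,0,0,0) it gives 0, but φ = 1 — eliminated.
(B) is the remaining candidate, and it agrees with φ on all 32 inputs.

B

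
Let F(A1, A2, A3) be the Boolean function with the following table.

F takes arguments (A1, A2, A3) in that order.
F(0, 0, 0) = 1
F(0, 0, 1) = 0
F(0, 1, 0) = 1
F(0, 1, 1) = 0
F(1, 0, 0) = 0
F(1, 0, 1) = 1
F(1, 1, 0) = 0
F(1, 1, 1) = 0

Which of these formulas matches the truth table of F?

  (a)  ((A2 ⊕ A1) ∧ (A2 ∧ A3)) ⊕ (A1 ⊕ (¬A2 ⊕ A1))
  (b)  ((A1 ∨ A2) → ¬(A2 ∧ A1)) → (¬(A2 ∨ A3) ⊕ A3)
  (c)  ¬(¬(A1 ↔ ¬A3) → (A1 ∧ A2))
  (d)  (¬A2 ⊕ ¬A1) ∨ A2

(a): at (0,0,1) it gives 1, but F = 0 — eliminated.
(b): at (0,0,1) it gives 1, but F = 0 — eliminated.
(d): at (0,0,0) it gives 0, but F = 1 — eliminated.
That leaves (c). Evaluating it on every row reproduces the table of F exactly.

c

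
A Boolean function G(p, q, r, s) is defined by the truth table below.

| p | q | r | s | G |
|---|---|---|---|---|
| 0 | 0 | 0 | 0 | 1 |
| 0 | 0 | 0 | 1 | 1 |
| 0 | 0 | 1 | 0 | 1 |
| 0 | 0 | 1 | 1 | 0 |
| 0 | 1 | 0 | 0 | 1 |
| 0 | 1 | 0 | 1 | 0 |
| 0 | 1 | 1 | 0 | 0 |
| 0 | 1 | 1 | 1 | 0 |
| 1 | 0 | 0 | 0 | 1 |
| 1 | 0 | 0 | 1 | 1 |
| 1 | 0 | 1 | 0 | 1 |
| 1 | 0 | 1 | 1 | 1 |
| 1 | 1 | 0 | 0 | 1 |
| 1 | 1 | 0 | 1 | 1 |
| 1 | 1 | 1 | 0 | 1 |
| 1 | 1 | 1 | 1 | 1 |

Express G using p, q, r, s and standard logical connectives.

G(p, q, r, s) = not ((((((not p and not q) and r) and s) or (((not p and q) and not r) and s)) or (((not p and q) and r) and not s)) or (((not p and q) and r) and s))

There are just 4 zero rows: (0,0,1,1), (0,1,0,1), (0,1,1,0), (0,1,1,1). Their minterms are ¬p·¬q·r·s, ¬p·q·¬r·s, ¬p·q·r·¬s, ¬p·q·r·s; the OR of those covers precisely the 0-outputs, and negating it yields G.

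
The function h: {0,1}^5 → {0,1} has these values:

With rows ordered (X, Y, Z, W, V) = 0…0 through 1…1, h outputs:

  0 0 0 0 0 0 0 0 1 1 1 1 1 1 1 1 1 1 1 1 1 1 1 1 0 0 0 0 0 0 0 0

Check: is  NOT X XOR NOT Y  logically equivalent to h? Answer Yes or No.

Evaluate NOT X XOR NOT Y on each row and compare to h:
  X=0, Y=0, Z=0, W=0, V=0: formula gives 0, h = 0 ✓
  X=0, Y=0, Z=0, W=0, V=1: formula gives 0, h = 0 ✓
  X=0, Y=0, Z=0, W=1, V=0: formula gives 0, h = 0 ✓
  X=0, Y=0, Z=0, W=1, V=1: formula gives 0, h = 0 ✓
  …and likewise for the remaining 28 rows.
All 32 rows match — the expression computes h exactly.

Yes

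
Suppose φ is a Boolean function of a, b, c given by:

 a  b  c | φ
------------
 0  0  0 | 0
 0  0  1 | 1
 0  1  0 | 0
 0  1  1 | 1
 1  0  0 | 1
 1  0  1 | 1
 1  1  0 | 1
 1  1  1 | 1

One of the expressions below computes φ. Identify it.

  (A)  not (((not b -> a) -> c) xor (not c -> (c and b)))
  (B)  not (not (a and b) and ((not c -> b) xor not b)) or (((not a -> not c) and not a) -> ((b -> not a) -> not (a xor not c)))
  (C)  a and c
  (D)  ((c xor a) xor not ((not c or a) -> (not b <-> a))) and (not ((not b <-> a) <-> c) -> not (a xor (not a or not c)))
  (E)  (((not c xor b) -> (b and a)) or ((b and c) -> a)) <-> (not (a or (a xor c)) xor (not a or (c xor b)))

(A): at (0,1,0) it gives 1, but φ = 0 — eliminated.
(C): at (0,0,1) it gives 0, but φ = 1 — eliminated.
(D): at (0,0,0) it gives 1, but φ = 0 — eliminated.
(E): at (0,1,1) it gives 0, but φ = 1 — eliminated.
(B) is the remaining candidate, and it agrees with φ on all 8 inputs.

B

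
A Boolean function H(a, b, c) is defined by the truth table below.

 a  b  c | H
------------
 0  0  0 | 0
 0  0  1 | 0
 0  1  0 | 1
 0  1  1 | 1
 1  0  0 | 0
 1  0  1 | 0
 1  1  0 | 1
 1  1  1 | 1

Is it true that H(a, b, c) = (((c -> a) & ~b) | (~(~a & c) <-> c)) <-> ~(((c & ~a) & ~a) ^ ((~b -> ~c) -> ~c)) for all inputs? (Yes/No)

Test each input against both H and the formula:
  a=0, b=0, c=0: formula gives 0, H = 0 ✓
  a=0, b=0, c=1: formula gives 0, H = 0 ✓
  a=0, b=1, c=0: formula gives 1, H = 1 ✓
  a=0, b=1, c=1: formula gives 1, H = 1 ✓
  a=1, b=0, c=0: formula gives 0, H = 0 ✓
  …and likewise for the remaining 3 rows.
Every row agrees, so the formula is equivalent.

Yes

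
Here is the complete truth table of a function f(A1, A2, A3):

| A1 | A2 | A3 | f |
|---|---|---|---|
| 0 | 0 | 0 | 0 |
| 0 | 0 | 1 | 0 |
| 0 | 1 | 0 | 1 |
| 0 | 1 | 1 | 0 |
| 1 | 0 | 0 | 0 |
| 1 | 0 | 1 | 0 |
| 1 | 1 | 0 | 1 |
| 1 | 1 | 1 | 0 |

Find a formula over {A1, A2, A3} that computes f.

Collect the rows where f=1 — (0,1,0), (1,1,0) — and write one minterm per row: ¬A1·A2·¬A3, A1·A2·¬A3. Their union (logical OR) reproduces the table exactly.

f(A1, A2, A3) = ((~A1 & A2) & ~A3) | ((A1 & A2) & ~A3)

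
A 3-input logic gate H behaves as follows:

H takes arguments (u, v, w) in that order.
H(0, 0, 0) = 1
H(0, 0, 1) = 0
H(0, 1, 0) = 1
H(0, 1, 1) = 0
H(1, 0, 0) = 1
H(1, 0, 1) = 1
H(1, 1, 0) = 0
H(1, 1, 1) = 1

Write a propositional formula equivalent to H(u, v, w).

H(u, v, w) = ¬((((¬u ∧ ¬v) ∧ w) ∨ ((¬u ∧ v) ∧ w)) ∨ ((u ∧ v) ∧ ¬w))

The 0-rows are (0,0,1), (0,1,1), (1,1,0). Take each as a conjunction (¬u·¬v·w, ¬u·v·w, u·v·¬w), form their disjunction, and complement — that gives a formula that is 1 everywhere H is.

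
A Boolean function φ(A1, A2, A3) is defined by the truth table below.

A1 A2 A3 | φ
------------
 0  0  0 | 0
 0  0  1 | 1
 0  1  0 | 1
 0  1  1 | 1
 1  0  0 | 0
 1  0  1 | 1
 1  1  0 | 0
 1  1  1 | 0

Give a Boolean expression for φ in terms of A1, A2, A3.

φ=1 on 4 inputs: (0,0,1), (0,1,0), (0,1,1), (1,0,1). Reading each as a conjunction of literals (¬A1·¬A2·A3, ¬A1·A2·¬A3, ¬A1·A2·A3, A1·¬A2·A3) and taking the OR gives the canonical DNF.

φ(A1, A2, A3) = ((((A1' · A2') · A3) + ((A1' · A2) · A3')) + ((A1' · A2) · A3)) + ((A1 · A2') · A3)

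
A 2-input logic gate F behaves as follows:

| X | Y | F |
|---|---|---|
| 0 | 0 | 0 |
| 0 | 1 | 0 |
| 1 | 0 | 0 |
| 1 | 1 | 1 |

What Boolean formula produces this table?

F(X, Y) = X & Y

The output is 1 only when every input is 1 — the AND of all inputs.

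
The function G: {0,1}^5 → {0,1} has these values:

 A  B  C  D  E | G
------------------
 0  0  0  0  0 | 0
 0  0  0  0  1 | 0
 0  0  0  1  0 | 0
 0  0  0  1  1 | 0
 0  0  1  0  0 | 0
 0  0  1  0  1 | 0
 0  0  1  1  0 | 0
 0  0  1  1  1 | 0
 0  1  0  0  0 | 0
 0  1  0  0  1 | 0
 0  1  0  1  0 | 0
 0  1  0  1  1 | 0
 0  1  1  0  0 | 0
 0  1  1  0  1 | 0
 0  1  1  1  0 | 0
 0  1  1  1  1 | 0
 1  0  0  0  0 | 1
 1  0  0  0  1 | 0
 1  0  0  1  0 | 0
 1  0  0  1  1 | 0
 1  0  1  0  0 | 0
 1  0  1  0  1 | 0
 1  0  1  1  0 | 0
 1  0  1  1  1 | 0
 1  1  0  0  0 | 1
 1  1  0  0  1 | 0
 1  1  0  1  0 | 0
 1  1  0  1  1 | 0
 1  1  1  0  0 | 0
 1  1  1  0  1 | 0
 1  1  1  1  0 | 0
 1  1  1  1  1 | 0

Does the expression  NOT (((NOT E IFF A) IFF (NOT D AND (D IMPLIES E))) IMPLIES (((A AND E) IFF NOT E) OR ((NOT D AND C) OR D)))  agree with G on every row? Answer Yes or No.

Yes

Check the formula against G row by row:
  A=0, B=0, C=0, D=0, E=0: formula gives 0, G = 0 ✓
  A=0, B=0, C=0, D=0, E=1: formula gives 0, G = 0 ✓
  A=0, B=0, C=0, D=1, E=0: formula gives 0, G = 0 ✓
  A=0, B=0, C=0, D=1, E=1: formula gives 0, G = 0 ✓
  …and likewise for the remaining 28 rows.
All 32 rows match — the expression computes G exactly.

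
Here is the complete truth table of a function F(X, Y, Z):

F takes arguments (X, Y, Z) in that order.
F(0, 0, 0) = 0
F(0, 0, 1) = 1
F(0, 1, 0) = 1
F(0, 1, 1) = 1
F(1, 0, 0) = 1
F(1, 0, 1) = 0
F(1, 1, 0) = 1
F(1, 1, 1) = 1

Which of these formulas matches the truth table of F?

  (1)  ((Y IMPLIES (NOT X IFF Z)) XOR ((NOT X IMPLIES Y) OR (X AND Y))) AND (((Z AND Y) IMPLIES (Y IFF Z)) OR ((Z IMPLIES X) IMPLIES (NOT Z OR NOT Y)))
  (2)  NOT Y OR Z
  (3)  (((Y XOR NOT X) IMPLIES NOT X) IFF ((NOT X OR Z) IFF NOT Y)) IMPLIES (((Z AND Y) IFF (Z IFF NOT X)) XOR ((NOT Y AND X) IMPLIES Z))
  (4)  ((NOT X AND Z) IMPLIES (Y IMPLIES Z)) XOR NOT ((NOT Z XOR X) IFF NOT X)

3

(1) disagrees with F on (0,0,0) (formula → 1, table → 0); rule it out.
(2) disagrees with F on (0,0,0) (formula → 1, table → 0); rule it out.
(4) disagrees with F on (0,0,0) (formula → 1, table → 0); rule it out.
That leaves (3). Evaluating it on every row reproduces the table of F exactly.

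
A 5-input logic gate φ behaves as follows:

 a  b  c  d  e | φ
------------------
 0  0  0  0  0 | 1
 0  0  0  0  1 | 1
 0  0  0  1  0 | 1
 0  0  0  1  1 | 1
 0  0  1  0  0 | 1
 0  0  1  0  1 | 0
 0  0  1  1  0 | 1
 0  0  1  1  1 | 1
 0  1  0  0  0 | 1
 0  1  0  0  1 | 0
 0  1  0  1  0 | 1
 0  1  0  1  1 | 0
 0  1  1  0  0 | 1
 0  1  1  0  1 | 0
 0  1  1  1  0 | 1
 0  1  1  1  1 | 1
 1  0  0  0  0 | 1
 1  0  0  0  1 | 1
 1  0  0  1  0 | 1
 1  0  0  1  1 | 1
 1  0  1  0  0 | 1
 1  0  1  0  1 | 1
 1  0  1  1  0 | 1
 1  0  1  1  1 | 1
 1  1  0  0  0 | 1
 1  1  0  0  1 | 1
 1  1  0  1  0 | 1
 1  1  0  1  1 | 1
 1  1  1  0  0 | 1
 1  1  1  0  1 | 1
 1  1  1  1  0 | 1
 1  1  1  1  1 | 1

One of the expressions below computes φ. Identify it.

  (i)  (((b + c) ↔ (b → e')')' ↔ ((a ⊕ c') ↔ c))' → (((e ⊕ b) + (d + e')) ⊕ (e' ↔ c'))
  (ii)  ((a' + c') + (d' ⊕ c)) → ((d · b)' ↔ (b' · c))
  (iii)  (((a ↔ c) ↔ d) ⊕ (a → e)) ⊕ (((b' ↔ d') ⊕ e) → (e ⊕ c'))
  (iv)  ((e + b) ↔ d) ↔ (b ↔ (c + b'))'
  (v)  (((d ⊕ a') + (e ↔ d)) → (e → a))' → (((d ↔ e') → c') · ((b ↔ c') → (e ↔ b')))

v

(i) disagrees with φ on (0,0,1,1,1) (formula → 0, table → 1); rule it out.
(ii) disagrees with φ on (0,0,0,0,0) (formula → 0, table → 1); rule it out.
(iii) disagrees with φ on (0,0,0,0,0) (formula → 0, table → 1); rule it out.
(iv) disagrees with φ on (0,0,0,0,1) (formula → 0, table → 1); rule it out.
(v) is the remaining candidate, and it agrees with φ on all 32 inputs.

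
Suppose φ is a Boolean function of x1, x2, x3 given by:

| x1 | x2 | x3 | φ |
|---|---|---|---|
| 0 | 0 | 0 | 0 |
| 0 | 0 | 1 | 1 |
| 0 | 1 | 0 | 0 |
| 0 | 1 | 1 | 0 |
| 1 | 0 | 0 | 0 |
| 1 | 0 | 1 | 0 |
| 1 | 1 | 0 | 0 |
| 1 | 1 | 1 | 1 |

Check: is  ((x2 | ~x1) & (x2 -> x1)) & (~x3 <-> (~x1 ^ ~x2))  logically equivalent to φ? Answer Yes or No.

Yes

Test each input against both φ and the formula:
  x1=0, x2=0, x3=0: formula gives 0, φ = 0 ✓
  x1=0, x2=0, x3=1: formula gives 1, φ = 1 ✓
  x1=0, x2=1, x3=0: formula gives 0, φ = 0 ✓
  x1=0, x2=1, x3=1: formula gives 0, φ = 0 ✓
  x1=1, x2=0, x3=0: formula gives 0, φ = 0 ✓
  … (the remaining 3 rows also agree.)
No disagreement on any input; they are logically equivalent.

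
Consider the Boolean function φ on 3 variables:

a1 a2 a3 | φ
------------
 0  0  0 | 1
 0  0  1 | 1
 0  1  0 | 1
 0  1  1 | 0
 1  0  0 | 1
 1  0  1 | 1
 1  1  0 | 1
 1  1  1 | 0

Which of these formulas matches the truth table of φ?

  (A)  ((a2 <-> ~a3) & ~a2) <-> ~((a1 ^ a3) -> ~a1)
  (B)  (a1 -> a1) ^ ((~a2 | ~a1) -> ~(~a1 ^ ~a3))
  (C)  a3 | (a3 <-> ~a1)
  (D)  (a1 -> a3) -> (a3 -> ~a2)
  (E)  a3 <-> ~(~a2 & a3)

D

(A) disagrees with φ on (0,0,1) (formula → 0, table → 1); rule it out.
(B) disagrees with φ on (0,0,0) (formula → 0, table → 1); rule it out.
(C) disagrees with φ on (0,0,0) (formula → 0, table → 1); rule it out.
(E) disagrees with φ on (0,0,0) (formula → 0, table → 1); rule it out.
Only (D) survives; checking it on all 8 rows confirms it matches φ.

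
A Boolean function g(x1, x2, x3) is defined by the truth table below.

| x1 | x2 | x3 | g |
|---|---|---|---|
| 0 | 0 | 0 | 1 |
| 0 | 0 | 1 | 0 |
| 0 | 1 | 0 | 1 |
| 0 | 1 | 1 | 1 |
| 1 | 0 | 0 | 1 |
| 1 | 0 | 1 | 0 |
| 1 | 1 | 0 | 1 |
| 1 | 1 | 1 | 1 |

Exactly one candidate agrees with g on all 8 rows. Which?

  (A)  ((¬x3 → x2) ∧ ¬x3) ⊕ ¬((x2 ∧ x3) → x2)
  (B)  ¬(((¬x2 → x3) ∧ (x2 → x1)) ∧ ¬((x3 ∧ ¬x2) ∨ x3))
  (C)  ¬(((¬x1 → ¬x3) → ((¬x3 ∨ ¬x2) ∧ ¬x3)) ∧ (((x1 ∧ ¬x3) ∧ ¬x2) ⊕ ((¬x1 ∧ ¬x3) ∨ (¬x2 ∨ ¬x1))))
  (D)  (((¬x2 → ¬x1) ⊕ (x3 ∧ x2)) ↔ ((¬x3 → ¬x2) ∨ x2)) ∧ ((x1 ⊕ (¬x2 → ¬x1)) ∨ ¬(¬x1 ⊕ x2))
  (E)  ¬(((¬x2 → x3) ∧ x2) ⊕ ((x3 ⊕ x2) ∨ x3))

E

(A) fails at (0,0,0): the formula yields 0, g is 1.
(B) fails at (0,0,1): the formula yields 1, g is 0.
(C) fails at (0,0,0): the formula yields 0, g is 1.
(D) fails at (0,0,1): the formula yields 1, g is 0.
That leaves (E). Evaluating it on every row reproduces the table of g exactly.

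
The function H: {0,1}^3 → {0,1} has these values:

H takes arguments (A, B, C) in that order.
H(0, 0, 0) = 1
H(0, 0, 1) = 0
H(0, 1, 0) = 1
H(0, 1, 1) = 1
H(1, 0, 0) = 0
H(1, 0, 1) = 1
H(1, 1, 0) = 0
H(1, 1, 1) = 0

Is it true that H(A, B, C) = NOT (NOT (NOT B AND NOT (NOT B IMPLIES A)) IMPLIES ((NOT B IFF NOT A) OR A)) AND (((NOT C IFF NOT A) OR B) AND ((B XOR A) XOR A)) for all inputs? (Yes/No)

No

Check the formula against H row by row:
  A=0, B=0, C=0: formula gives 0, but H = 1 ✗
Row (0,0,0) is a counterexample, so the formula is not equivalent to H.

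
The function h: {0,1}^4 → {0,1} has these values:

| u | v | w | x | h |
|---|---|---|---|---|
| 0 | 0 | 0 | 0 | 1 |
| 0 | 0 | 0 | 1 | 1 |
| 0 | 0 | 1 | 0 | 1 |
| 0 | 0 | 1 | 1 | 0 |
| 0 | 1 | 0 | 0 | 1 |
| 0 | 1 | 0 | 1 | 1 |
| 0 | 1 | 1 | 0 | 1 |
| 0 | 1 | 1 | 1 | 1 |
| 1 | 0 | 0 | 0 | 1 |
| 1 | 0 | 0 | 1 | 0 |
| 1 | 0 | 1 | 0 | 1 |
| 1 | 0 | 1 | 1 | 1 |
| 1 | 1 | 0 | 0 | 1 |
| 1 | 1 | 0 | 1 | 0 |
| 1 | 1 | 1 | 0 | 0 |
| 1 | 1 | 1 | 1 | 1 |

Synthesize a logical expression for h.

h is 0 on only 4 rows — (0,0,1,1), (1,0,0,1), (1,1,0,1), (1,1,1,0). Writing each as a minterm (¬u·¬v·w·x, u·¬v·¬w·x, u·v·¬w·x, u·v·w·¬x) and OR-ing them characterizes exactly where h=0, so h is the negation of that disjunction.

h(u, v, w, x) = NOT ((((((NOT u AND NOT v) AND w) AND x) OR (((u AND NOT v) AND NOT w) AND x)) OR (((u AND v) AND NOT w) AND x)) OR (((u AND v) AND w) AND NOT x))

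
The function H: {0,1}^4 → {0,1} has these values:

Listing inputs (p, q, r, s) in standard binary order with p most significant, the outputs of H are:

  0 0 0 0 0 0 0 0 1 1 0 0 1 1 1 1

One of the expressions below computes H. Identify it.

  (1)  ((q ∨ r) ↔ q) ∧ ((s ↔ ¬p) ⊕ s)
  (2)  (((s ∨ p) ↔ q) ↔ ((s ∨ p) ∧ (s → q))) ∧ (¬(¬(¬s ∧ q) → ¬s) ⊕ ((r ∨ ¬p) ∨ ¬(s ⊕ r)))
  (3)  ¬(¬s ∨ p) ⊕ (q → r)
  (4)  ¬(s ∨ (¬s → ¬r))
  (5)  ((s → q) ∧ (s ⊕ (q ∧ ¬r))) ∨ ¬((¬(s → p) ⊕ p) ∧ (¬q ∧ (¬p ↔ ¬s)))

1

(2) fails at (0,1,0,0): the formula yields 1, H is 0.
(3) fails at (0,0,0,0): the formula yields 1, H is 0.
(4) fails at (0,0,1,0): the formula yields 1, H is 0.
(5) fails at (0,0,0,0): the formula yields 1, H is 0.
Only (1) survives; checking it on all 16 rows confirms it matches H.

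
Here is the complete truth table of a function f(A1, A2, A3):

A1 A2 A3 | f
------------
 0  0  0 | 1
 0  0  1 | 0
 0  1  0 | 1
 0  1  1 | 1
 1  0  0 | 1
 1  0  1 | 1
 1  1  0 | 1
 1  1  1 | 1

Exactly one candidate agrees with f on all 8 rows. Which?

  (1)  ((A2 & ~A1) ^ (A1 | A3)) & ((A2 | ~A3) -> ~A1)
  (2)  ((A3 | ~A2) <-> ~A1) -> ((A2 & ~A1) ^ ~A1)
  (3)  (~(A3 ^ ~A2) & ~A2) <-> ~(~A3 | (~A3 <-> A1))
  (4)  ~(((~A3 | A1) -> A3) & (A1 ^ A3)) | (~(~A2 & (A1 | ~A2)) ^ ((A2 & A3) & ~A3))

4

(1): at (0,0,0) it gives 0, but f = 1 — eliminated.
(2): at (0,0,1) it gives 1, but f = 0 — eliminated.
(3): at (1,1,1) it gives 0, but f = 1 — eliminated.
That leaves (4). Evaluating it on every row reproduces the table of f exactly.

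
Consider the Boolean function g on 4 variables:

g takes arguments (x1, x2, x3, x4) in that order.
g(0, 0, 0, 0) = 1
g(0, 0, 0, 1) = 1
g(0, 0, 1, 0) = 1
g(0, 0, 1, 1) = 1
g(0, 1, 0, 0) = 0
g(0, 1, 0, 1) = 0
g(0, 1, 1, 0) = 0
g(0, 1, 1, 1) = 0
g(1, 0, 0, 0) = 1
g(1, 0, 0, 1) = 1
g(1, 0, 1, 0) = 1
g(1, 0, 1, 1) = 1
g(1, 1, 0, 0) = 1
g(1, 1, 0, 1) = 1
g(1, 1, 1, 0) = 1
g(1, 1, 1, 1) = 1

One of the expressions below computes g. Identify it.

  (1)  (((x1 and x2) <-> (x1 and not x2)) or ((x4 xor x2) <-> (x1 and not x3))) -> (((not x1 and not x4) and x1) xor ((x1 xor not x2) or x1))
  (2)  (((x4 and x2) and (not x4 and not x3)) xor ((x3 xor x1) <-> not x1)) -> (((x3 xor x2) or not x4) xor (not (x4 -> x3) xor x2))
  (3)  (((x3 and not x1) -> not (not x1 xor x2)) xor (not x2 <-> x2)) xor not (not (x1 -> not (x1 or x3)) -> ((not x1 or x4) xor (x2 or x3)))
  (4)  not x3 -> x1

(2) fails at (0,1,0,0): the formula yields 1, g is 0.
(3) fails at (0,0,1,0): the formula yields 0, g is 1.
(4) fails at (0,0,0,0): the formula yields 0, g is 1.
That leaves (1). Evaluating it on every row reproduces the table of g exactly.

1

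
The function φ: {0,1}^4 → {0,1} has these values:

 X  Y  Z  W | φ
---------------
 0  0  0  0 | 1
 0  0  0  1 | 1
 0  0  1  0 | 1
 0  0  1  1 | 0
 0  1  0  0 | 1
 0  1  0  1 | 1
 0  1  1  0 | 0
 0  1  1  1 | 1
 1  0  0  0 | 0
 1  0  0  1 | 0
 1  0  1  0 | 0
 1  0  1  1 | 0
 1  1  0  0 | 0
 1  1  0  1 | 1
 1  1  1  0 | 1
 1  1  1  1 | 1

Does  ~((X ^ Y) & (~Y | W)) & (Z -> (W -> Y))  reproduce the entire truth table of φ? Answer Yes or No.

Evaluate ~((X ^ Y) & (~Y | W)) & (Z -> (W -> Y)) on each row and compare to φ:
  X=0, Y=0, Z=0, W=0: formula gives 1, φ = 1 ✓
  X=0, Y=0, Z=0, W=1: formula gives 1, φ = 1 ✓
  X=0, Y=0, Z=1, W=0: formula gives 1, φ = 1 ✓
  X=0, Y=0, Z=1, W=1: formula gives 0, φ = 0 ✓
  …
  X=0, Y=1, Z=0, W=1: formula gives 0, but φ = 1 ✗
Since they disagree at (0,1,0,1), the expression is not a correct formula for φ.

No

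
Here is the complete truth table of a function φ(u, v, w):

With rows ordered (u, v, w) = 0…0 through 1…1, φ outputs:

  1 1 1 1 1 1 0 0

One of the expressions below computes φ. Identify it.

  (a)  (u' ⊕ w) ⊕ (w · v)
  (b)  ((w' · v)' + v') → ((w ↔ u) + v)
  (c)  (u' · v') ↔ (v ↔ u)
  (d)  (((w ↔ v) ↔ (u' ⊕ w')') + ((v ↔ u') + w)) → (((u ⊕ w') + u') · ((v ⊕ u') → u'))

(a) fails at (0,0,1): the formula yields 0, φ is 1.
(b) fails at (0,0,1): the formula yields 0, φ is 1.
(d) fails at (1,0,0): the formula yields 0, φ is 1.
(c) is the remaining candidate, and it agrees with φ on all 8 inputs.

c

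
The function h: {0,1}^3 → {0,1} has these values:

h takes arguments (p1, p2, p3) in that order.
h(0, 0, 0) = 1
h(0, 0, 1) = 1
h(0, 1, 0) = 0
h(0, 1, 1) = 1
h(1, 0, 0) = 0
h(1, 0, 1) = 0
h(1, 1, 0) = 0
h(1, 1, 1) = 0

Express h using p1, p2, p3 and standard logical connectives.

h(p1, p2, p3) = (((¬p1 ∧ ¬p2) ∧ ¬p3) ∨ ((¬p1 ∧ ¬p2) ∧ p3)) ∨ ((¬p1 ∧ p2) ∧ p3)

The 1-rows are (0,0,0), (0,0,1), (0,1,1). Each contributes one minterm — ¬p1·¬p2·¬p3; ¬p1·¬p2·p3; ¬p1·p2·p3 — and their disjunction is a sum-of-products form of h.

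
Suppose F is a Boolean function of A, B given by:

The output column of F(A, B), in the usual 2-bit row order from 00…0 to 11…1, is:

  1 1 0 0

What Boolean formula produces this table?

F(A, B) = (NOT A AND NOT B) OR (NOT A AND B)

F=1 on 2 inputs: (0,0), (0,1). Reading each as a conjunction of literals (¬A·¬B, ¬A·B) and taking the OR gives the canonical DNF.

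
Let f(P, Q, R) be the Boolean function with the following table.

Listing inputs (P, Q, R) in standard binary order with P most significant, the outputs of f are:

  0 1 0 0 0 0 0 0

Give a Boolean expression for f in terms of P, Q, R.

f(P, Q, R) = (~P & ~Q) & R

Only row (0,0,1) gives 1. That row's minterm ¬P·¬Q·R is f directly.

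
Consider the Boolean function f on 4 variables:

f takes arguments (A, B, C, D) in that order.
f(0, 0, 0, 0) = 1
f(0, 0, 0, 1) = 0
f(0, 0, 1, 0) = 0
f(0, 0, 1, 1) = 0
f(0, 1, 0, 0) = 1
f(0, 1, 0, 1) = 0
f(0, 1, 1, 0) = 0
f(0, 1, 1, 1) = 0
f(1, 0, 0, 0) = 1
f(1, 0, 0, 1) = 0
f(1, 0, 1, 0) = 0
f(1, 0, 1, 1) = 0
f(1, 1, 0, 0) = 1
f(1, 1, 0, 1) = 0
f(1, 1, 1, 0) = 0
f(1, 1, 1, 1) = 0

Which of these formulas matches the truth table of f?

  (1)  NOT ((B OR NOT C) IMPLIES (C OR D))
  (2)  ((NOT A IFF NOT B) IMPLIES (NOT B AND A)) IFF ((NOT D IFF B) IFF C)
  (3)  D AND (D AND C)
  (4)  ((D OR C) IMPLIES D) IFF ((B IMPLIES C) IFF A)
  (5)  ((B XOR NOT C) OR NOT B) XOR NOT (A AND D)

(2): at (0,0,0,0) it gives 0, but f = 1 — eliminated.
(3): at (0,0,0,0) it gives 0, but f = 1 — eliminated.
(4): at (0,0,0,0) it gives 0, but f = 1 — eliminated.
(5): at (0,0,0,0) it gives 0, but f = 1 — eliminated.
Only (1) survives; checking it on all 16 rows confirms it matches f.

1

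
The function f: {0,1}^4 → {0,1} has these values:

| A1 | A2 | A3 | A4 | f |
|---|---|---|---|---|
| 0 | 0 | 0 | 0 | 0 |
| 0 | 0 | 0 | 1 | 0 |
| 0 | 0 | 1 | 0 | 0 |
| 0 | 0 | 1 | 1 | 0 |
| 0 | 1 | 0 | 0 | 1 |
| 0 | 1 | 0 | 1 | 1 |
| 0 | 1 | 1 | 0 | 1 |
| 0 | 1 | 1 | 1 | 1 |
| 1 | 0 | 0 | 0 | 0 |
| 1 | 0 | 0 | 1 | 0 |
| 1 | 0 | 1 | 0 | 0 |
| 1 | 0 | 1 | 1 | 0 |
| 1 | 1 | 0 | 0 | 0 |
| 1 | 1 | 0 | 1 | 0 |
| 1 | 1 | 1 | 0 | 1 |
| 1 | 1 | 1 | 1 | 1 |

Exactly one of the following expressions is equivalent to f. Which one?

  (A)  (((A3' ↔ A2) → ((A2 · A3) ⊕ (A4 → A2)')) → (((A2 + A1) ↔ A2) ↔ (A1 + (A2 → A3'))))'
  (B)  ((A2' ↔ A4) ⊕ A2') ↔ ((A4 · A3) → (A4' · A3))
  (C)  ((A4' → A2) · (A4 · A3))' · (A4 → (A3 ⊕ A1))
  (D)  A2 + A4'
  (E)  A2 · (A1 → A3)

(A) fails at (0,1,0,0): the formula yields 0, f is 1.
(B) fails at (0,0,0,0): the formula yields 1, f is 0.
(C) fails at (0,0,0,0): the formula yields 1, f is 0.
(D) fails at (0,0,0,0): the formula yields 1, f is 0.
Only (E) survives; checking it on all 16 rows confirms it matches f.

E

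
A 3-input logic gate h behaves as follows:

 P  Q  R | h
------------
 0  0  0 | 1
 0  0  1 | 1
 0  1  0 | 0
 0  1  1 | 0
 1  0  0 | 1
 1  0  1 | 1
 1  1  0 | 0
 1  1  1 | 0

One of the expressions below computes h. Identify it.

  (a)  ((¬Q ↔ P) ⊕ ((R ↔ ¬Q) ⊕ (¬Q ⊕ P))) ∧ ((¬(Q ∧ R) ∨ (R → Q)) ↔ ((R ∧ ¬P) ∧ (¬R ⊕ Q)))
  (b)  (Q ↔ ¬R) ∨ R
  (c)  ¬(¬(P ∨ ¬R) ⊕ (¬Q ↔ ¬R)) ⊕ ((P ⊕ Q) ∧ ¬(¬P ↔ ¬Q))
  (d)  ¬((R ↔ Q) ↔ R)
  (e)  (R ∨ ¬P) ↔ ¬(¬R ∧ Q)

(a) disagrees with h on (0,0,0) (formula → 0, table → 1); rule it out.
(b) disagrees with h on (0,0,0) (formula → 0, table → 1); rule it out.
(c) disagrees with h on (0,0,0) (formula → 0, table → 1); rule it out.
(e) disagrees with h on (0,1,1) (formula → 1, table → 0); rule it out.
(d) is the remaining candidate, and it agrees with h on all 8 inputs.

d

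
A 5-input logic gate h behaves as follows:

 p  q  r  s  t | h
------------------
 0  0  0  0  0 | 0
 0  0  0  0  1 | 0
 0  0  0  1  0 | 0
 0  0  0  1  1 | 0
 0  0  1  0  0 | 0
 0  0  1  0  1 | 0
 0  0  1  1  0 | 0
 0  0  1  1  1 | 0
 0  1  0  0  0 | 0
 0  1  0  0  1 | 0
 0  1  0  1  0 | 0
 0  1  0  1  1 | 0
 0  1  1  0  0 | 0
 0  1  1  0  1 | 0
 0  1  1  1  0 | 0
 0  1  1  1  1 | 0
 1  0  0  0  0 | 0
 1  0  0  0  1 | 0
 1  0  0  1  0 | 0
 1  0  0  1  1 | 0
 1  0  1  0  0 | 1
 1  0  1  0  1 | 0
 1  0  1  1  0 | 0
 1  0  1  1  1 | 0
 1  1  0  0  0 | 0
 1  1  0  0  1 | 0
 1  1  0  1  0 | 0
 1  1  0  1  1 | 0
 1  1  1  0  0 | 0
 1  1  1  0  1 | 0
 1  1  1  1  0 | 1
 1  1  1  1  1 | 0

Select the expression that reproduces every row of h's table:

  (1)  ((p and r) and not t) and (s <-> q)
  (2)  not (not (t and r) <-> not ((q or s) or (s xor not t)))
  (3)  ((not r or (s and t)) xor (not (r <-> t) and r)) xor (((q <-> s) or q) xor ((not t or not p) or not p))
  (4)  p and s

(2) disagrees with h on (0,0,0,0,0) (formula → 1, table → 0); rule it out.
(3) disagrees with h on (0,0,0,0,0) (formula → 1, table → 0); rule it out.
(4) disagrees with h on (1,0,0,1,0) (formula → 1, table → 0); rule it out.
That leaves (1). Evaluating it on every row reproduces the table of h exactly.

1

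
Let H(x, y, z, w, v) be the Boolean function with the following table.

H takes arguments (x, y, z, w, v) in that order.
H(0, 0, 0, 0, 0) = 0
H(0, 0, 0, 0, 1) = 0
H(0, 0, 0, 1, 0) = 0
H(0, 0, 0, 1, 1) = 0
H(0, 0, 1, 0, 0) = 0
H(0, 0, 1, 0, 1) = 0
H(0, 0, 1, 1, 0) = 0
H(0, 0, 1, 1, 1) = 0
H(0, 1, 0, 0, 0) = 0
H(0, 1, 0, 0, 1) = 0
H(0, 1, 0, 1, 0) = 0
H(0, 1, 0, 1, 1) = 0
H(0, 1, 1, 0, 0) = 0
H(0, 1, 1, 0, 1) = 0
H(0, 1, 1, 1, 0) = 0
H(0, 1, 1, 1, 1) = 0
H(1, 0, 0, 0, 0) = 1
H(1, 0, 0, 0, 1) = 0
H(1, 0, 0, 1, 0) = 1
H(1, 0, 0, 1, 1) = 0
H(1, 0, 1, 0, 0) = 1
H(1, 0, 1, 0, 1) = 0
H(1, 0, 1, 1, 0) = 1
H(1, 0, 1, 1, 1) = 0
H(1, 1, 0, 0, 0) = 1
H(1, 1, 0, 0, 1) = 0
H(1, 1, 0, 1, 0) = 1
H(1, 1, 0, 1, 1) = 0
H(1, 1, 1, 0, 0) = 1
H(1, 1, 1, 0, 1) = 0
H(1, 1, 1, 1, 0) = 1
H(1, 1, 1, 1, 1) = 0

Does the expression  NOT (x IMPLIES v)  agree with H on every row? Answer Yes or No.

Yes

Check the formula against H row by row:
  x=0, y=0, z=0, w=0, v=0: formula gives 0, H = 0 ✓
  x=0, y=0, z=0, w=0, v=1: formula gives 0, H = 0 ✓
  x=0, y=0, z=0, w=1, v=0: formula gives 0, H = 0 ✓
  x=0, y=0, z=0, w=1, v=1: formula gives 0, H = 0 ✓
  … (the remaining 28 rows also agree.)
All 32 rows match — the expression computes H exactly.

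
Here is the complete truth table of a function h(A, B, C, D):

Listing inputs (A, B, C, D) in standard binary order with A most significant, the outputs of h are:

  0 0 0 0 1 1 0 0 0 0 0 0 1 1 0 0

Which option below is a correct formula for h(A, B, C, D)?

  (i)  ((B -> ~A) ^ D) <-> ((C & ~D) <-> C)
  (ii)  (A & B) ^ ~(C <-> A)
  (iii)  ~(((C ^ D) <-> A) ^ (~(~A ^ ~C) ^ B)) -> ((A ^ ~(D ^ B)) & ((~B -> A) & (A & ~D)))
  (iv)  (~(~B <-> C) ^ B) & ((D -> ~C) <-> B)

(i) disagrees with h on (0,0,0,0) (formula → 1, table → 0); rule it out.
(ii) disagrees with h on (0,0,1,0) (formula → 1, table → 0); rule it out.
(iii) disagrees with h on (0,0,0,1) (formula → 1, table → 0); rule it out.
Only (iv) survives; checking it on all 16 rows confirms it matches h.

iv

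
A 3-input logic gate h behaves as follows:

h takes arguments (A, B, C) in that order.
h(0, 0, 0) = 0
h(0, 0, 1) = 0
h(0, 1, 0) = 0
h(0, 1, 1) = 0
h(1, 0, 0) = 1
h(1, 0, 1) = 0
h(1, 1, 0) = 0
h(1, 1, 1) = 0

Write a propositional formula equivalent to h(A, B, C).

Only row (1,0,0) gives 1. That row's minterm A·¬B·¬C is h directly.

h(A, B, C) = (A ∧ ¬B) ∧ ¬C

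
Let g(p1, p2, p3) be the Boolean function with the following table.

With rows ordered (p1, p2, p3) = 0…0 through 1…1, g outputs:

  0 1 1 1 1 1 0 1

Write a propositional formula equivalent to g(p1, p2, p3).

g is 0 on only 2 rows — (0,0,0), (1,1,0). Writing each as a minterm (¬p1·¬p2·¬p3, p1·p2·¬p3) and OR-ing them characterizes exactly where g=0, so g is the negation of that disjunction.

g(p1, p2, p3) = ¬(((¬p1 ∧ ¬p2) ∧ ¬p3) ∨ ((p1 ∧ p2) ∧ ¬p3))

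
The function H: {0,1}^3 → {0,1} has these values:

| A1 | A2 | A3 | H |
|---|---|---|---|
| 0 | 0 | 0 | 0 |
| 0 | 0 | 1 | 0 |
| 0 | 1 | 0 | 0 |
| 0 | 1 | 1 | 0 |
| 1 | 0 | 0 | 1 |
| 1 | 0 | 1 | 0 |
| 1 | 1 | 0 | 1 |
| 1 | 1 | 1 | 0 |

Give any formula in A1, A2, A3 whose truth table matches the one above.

H=1 on 2 inputs: (1,0,0), (1,1,0). Reading each as a conjunction of literals (A1·¬A2·¬A3, A1·A2·¬A3) and taking the OR gives the canonical DNF.

H(A1, A2, A3) = ((A1 ∧ ¬A2) ∧ ¬A3) ∨ ((A1 ∧ A2) ∧ ¬A3)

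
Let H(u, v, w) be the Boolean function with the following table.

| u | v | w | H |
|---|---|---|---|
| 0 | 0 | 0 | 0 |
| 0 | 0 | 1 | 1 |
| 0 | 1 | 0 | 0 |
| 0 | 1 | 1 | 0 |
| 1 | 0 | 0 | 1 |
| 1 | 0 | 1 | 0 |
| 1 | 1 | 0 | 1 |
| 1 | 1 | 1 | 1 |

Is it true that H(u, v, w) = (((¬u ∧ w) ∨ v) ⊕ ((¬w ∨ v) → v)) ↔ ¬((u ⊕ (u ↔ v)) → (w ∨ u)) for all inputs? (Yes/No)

No

Test each input against both H and the formula:
  u=0, v=0, w=0: formula gives 0, H = 0 ✓
  u=0, v=0, w=1: formula gives 1, H = 1 ✓
  u=0, v=1, w=0: formula gives 1, but H = 0 ✗
A single disagreement suffices: at (0,1,0) they differ, so the formula does not compute H.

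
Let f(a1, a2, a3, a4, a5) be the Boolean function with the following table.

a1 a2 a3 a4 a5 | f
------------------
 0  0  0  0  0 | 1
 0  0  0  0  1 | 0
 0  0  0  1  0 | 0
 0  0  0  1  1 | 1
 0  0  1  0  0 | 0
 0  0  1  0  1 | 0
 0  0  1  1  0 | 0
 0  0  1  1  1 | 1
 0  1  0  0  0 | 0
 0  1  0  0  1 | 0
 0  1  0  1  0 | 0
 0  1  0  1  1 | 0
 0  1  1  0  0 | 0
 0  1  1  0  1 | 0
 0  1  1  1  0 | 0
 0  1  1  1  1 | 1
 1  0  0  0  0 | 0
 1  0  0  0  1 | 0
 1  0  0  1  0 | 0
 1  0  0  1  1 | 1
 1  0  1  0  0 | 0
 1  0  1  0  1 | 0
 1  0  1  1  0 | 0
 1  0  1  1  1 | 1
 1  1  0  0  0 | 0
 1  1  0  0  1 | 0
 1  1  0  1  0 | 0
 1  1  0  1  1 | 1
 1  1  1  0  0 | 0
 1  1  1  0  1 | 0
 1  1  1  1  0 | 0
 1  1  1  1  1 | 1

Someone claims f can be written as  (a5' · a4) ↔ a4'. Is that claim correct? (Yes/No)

Test each input against both f and the formula:
  a1=0, a2=0, a3=0, a4=0, a5=0: formula gives 0, but f = 1 ✗
Row (0,0,0,0,0) is a counterexample, so the formula is not equivalent to f.

No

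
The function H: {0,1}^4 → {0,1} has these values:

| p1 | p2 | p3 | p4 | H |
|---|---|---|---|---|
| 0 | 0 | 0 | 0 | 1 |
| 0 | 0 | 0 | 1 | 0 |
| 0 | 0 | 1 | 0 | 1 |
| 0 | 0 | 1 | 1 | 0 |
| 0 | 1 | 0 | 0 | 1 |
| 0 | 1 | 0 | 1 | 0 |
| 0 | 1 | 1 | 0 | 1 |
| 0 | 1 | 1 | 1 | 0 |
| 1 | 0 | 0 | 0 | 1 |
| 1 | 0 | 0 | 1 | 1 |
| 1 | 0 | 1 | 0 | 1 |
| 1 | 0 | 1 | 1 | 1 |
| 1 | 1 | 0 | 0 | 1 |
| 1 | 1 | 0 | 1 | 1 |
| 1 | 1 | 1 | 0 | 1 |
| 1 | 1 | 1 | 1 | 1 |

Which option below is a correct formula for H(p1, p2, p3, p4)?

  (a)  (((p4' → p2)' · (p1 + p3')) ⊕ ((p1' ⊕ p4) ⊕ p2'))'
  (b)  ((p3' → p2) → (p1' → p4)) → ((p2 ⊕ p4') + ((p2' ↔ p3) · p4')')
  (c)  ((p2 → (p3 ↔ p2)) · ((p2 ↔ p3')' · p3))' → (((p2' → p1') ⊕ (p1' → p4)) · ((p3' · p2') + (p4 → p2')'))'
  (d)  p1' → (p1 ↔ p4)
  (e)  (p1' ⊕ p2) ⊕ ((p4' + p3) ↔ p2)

d

(a): at (0,0,0,0) it gives 0, but H = 1 — eliminated.
(b): at (0,0,0,1) it gives 1, but H = 0 — eliminated.
(c): at (0,0,0,0) it gives 0, but H = 1 — eliminated.
(e): at (0,0,1,1) it gives 1, but H = 0 — eliminated.
That leaves (d). Evaluating it on every row reproduces the table of H exactly.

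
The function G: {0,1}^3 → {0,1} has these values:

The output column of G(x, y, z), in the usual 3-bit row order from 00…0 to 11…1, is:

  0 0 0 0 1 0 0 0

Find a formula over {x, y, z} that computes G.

G(x, y, z) = (x · y') · z'

G is 1 on exactly one input, (1,0,0), whose minterm is x·¬y·¬z. So G is just that conjunction.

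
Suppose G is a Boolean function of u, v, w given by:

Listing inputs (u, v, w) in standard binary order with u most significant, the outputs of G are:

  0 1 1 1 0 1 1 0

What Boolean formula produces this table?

G is 0 on only 3 rows — (0,0,0), (1,0,0), (1,1,1). Writing each as a minterm (¬u·¬v·¬w, u·¬v·¬w, u·v·w) and OR-ing them characterizes exactly where G=0, so G is the negation of that disjunction.

G(u, v, w) = NOT ((((NOT u AND NOT v) AND NOT w) OR ((u AND NOT v) AND NOT w)) OR ((u AND v) AND w))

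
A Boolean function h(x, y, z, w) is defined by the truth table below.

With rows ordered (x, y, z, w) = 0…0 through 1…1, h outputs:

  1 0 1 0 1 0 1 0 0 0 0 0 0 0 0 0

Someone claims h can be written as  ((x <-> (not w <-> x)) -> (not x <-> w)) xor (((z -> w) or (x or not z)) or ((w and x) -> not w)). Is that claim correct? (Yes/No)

Test each input against both h and the formula:
  x=0, y=0, z=0, w=0: formula gives 1, h = 1 ✓
  x=0, y=0, z=0, w=1: formula gives 0, h = 0 ✓
  x=0, y=0, z=1, w=0: formula gives 1, h = 1 ✓
  x=0, y=0, z=1, w=1: formula gives 0, h = 0 ✓
  … (the remaining 12 rows also agree.)
All 16 rows match — the expression computes h exactly.

Yes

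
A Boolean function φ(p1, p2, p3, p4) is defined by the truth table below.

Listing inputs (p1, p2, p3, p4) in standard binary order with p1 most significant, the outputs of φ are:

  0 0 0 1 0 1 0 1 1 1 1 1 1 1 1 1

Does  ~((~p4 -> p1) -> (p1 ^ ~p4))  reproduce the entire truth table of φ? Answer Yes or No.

Evaluate ~((~p4 -> p1) -> (p1 ^ ~p4)) on each row and compare to φ:
  p1=0, p2=0, p3=0, p4=0: formula gives 0, φ = 0 ✓
  p1=0, p2=0, p3=0, p4=1: formula gives 1, but φ = 0 ✗
Since they disagree at (0,0,0,1), the expression is not a correct formula for φ.

No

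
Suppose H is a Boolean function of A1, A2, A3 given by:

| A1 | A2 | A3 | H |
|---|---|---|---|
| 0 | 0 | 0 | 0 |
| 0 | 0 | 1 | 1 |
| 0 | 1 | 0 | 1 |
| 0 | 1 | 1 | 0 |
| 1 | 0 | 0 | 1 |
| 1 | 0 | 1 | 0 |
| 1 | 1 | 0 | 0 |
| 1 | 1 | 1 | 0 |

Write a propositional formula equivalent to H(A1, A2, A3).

H=1 on 3 inputs: (0,0,1), (0,1,0), (1,0,0). Reading each as a conjunction of literals (¬A1·¬A2·A3, ¬A1·A2·¬A3, A1·¬A2·¬A3) and taking the OR gives the canonical DNF.

H(A1, A2, A3) = (((A1' · A2') · A3) + ((A1' · A2) · A3')) + ((A1 · A2') · A3')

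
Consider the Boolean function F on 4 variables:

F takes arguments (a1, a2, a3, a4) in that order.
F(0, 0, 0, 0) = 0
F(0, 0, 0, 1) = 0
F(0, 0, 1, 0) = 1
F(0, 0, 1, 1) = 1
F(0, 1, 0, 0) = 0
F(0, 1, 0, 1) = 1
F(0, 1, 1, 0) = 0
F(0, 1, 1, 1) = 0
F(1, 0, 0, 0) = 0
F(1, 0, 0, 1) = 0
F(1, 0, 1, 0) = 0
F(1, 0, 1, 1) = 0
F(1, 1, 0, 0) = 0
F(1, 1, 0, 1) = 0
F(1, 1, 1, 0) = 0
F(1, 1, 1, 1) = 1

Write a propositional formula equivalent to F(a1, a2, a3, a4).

F(a1, a2, a3, a4) = (((((¬a1 ∧ ¬a2) ∧ a3) ∧ ¬a4) ∨ (((¬a1 ∧ ¬a2) ∧ a3) ∧ a4)) ∨ (((¬a1 ∧ a2) ∧ ¬a3) ∧ a4)) ∨ (((a1 ∧ a2) ∧ a3) ∧ a4)

Collect the rows where F=1 — (0,0,1,0), (0,0,1,1), (0,1,0,1), (1,1,1,1) — and write one minterm per row: ¬a1·¬a2·a3·¬a4, ¬a1·¬a2·a3·a4, ¬a1·a2·¬a3·a4, a1·a2·a3·a4. Their union (logical OR) reproduces the table exactly.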